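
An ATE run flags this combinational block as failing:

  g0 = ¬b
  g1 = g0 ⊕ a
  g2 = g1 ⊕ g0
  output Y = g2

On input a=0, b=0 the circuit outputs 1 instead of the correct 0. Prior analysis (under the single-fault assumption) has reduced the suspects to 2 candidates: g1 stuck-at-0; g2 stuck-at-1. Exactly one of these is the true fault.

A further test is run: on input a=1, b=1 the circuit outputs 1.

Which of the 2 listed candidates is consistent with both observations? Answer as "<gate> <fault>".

g2 stuck-at-1

Evaluate each candidate on input a=1, b=1:
  g1 stuck-at-0: g0=0, g1=0 [stuck-at-0], g2=0 → 0 — eliminated
  g2 stuck-at-1: g0=0, g1=1, g2=1 [stuck-at-1] → 1 — matches
Only g2 stuck-at-1 reproduces the observed 1.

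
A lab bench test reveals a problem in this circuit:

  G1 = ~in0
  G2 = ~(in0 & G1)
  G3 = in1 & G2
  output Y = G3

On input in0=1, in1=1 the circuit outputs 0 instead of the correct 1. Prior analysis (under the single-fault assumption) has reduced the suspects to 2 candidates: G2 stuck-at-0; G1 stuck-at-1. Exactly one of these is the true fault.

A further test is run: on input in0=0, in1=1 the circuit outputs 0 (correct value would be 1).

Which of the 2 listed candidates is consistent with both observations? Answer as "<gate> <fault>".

G2 stuck-at-0

Evaluate each candidate on input in0=0, in1=1:
  G2 stuck-at-0: G1=1, G2=0 [stuck-at-0], G3=0 → 0 — matches
  G1 stuck-at-1: G1=1 [stuck-at-1], G2=1, G3=1 → 1 — eliminated
Only G2 stuck-at-0 reproduces the observed 0.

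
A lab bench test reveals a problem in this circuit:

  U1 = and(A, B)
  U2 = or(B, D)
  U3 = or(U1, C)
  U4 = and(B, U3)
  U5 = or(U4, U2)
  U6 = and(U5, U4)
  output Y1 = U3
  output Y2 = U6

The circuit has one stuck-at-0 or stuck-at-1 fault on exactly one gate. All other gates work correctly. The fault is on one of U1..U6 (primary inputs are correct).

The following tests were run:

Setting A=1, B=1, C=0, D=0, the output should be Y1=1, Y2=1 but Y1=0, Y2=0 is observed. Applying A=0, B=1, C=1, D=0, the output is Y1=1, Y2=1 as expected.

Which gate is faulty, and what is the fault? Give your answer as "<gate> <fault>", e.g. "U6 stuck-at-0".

U1 stuck-at-0

Fault-free values for test 1 (A=1, B=1, C=0, D=0): U1=1, U2=1, U3=1, U4=1, U5=1, U6=1, giving Y1=1, Y2=1. Observed Y1=0, Y2=0.
Test 1: faults giving observed Y1=0, Y2=0 are {U1 stuck-at-0, U3 stuck-at-0}.
Test 2 (A=0, B=1, C=1, D=0): fault-free U1=0, U2=1, U3=1, U4=1, U5=1, U6=1 → Y1=1, Y2=1; observed Y1=1, Y2=1. Eliminates U3 stuck-at-0.
Only U1 stuck-at-0 is consistent with every test.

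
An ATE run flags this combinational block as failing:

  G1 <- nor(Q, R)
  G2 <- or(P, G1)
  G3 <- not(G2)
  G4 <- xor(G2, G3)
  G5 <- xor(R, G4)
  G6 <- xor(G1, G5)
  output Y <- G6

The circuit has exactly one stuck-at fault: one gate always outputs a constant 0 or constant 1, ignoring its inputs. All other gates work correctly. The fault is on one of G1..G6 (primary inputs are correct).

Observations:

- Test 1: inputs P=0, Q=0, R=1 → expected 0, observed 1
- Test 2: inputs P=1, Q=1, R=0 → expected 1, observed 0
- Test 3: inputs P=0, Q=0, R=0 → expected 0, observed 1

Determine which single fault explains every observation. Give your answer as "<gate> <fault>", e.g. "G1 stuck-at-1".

G4 stuck-at-0

Fault-free values for test 1 (P=0, Q=0, R=1): G1=0, G2=0, G3=1, G4=1, G5=0, G6=0, giving Y=0. Observed 1.
Test 1: faults giving observed 1 are {G1 stuck-at-1, G3 stuck-at-0, G4 stuck-at-0, G5 stuck-at-1, G6 stuck-at-1}.
Test 2 (P=1, Q=1, R=0): fault-free G1=0, G2=1, G3=0, G4=1, G5=1, G6=1 → 1; observed 0. Eliminates G3 stuck-at-0, G5 stuck-at-1, G6 stuck-at-1.
Test 3 (P=0, Q=0, R=0): fault-free G1=1, G2=1, G3=0, G4=1, G5=1, G6=0 → 0; observed 1. Eliminates G1 stuck-at-1.
Only G4 stuck-at-0 is consistent with every test.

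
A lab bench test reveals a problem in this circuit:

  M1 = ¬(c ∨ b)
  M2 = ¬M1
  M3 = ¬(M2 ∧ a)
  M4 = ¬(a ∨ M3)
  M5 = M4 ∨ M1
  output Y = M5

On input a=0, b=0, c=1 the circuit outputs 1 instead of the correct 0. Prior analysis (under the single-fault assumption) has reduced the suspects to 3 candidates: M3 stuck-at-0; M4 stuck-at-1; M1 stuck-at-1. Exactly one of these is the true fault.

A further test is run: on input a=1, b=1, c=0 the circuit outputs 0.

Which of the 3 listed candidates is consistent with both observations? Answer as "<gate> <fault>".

M3 stuck-at-0

Evaluate each candidate on input a=1, b=1, c=0:
  M3 stuck-at-0: M1=0, M2=1, M3=0 [stuck-at-0], M4=0, M5=0 → 0 — matches
  M4 stuck-at-1: M1=0, M2=1, M3=0, M4=1 [stuck-at-1], M5=1 → 1 — eliminated
  M1 stuck-at-1: M1=1 [stuck-at-1], M2=0, M3=1, M4=0, M5=1 → 1 — eliminated
Only M3 stuck-at-0 reproduces the observed 0.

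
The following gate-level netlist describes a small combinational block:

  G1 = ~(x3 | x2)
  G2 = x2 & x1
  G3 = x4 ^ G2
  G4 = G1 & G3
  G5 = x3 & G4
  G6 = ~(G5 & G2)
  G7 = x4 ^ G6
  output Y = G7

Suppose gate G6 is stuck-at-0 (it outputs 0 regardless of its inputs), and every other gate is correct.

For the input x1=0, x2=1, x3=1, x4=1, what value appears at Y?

Propagate with G6 forced: G1=0, G2=0, G3=1, G4=0, G5=0, G6=0 [stuck-at-0], G7=1.
So Y = 1. (Without the fault it would be 0.)

1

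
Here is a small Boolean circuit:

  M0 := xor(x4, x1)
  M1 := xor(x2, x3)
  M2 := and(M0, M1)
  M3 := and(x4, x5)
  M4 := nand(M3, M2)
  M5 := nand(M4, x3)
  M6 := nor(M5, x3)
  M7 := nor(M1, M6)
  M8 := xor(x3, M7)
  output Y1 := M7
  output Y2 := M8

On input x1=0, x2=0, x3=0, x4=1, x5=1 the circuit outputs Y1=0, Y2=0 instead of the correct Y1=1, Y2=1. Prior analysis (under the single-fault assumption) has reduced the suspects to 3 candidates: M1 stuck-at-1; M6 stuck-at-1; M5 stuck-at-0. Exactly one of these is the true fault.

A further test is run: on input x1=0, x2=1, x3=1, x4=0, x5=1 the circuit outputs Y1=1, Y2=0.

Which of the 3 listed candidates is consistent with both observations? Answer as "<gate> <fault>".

Evaluate each candidate on input x1=0, x2=1, x3=1, x4=0, x5=1:
  M1 stuck-at-1: M0=0, M1=1 [stuck-at-1], M2=0, M3=0, M4=1, M5=0, M6=0, M7=0, M8=1 → Y1=0, Y2=1 — eliminated
  M6 stuck-at-1: M0=0, M1=0, M2=0, M3=0, M4=1, M5=0, M6=1 [stuck-at-1], M7=0, M8=1 → Y1=0, Y2=1 — eliminated
  M5 stuck-at-0: M0=0, M1=0, M2=0, M3=0, M4=1, M5=0 [stuck-at-0], M6=0, M7=1, M8=0 → Y1=1, Y2=0 — matches
Only M5 stuck-at-0 reproduces the observed Y1=1, Y2=0.

M5 stuck-at-0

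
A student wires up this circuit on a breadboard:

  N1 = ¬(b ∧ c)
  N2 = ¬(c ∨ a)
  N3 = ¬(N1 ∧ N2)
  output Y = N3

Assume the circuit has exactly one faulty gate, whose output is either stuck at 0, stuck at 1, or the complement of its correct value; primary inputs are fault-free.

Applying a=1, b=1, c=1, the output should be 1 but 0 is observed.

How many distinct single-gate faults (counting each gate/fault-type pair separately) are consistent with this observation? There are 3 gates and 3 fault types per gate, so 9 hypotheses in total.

Fault-free: N1=0, N2=0, N3=1 → 1. Observed 0.
  N1 stuck-at-0: output 1 ✗
  N1 stuck-at-1: output 1 ✗
  N1 inverted output: output 1 ✗
  N2 stuck-at-0: output 1 ✗
  N2 stuck-at-1: output 1 ✗
  N2 inverted output: output 1 ✗
  N3 stuck-at-0: output 0 ✓
  N3 stuck-at-1: output 1 ✗
  N3 inverted output: output 0 ✓
Consistent faults: {N3 stuck-at-0, N3 inverted output} — 2 in all.

2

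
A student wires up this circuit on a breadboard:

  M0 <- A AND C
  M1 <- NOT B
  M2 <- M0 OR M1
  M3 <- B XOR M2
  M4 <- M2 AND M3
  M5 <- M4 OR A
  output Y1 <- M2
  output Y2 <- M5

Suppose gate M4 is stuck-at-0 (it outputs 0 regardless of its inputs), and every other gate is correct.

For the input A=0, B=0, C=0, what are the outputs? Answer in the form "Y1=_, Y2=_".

Y1=1, Y2=0

Propagate with M4 forced: M0=0, M1=1, M2=1, M3=1, M4=0 [stuck-at-0], M5=0.
So the outputs are Y1=1, Y2=0. (Without the fault they would be Y1=1, Y2=1.)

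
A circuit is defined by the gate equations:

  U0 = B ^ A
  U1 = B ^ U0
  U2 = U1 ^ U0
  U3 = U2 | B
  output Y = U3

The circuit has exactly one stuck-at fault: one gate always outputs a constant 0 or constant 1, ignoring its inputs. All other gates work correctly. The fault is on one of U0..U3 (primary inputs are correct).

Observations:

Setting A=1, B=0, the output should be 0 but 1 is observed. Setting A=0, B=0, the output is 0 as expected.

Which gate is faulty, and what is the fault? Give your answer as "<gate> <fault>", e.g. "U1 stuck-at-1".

Fault-free values for test 1 (A=1, B=0): U0=1, U1=1, U2=0, U3=0, giving Y=0. Observed 1.
Test 1: faults giving observed 1 are {U1 stuck-at-0, U2 stuck-at-1, U3 stuck-at-1}.
Test 2 (A=0, B=0): fault-free U0=0, U1=0, U2=0, U3=0 → 0; observed 0. Eliminates U2 stuck-at-1, U3 stuck-at-1.
Only U1 stuck-at-0 is consistent with every test.

U1 stuck-at-0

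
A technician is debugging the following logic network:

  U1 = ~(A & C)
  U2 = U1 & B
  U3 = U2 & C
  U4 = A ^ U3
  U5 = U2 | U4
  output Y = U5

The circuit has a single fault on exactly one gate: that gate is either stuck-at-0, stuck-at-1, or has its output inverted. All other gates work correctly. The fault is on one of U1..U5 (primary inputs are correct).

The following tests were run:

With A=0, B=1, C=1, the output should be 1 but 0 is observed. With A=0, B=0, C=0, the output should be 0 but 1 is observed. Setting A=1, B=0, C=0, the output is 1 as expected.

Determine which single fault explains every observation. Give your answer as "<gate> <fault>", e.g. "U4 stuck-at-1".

U2 inverted output

Fault-free values for test 1 (A=0, B=1, C=1): U1=1, U2=1, U3=1, U4=1, U5=1, giving Y=1. Observed 0.
Test 1: faults giving observed 0 are {U1 stuck-at-0, U1 inverted output, U2 stuck-at-0, U2 inverted output, U5 stuck-at-0, U5 inverted output}.
Test 2 (A=0, B=0, C=0): fault-free U1=1, U2=0, U3=0, U4=0, U5=0 → 0; observed 1. Eliminates U1 stuck-at-0, U1 inverted output, U2 stuck-at-0, U5 stuck-at-0.
Test 3 (A=1, B=0, C=0): fault-free U1=1, U2=0, U3=0, U4=1, U5=1 → 1; observed 1. Eliminates U5 inverted output.
Only U2 inverted output is consistent with every test.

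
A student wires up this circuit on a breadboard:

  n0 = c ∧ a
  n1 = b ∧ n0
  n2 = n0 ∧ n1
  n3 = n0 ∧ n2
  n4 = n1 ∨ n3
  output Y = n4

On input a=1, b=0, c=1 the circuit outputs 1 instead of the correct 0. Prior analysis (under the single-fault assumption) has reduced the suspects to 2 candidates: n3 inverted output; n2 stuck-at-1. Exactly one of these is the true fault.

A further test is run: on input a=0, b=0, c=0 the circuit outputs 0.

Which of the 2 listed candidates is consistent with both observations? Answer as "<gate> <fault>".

n2 stuck-at-1

Evaluate each candidate on input a=0, b=0, c=0:
  n3 inverted output: n0=0, n1=0, n2=0, n3=1 [inverted output], n4=1 → 1 — eliminated
  n2 stuck-at-1: n0=0, n1=0, n2=1 [stuck-at-1], n3=0, n4=0 → 0 — matches
Only n2 stuck-at-1 reproduces the observed 0.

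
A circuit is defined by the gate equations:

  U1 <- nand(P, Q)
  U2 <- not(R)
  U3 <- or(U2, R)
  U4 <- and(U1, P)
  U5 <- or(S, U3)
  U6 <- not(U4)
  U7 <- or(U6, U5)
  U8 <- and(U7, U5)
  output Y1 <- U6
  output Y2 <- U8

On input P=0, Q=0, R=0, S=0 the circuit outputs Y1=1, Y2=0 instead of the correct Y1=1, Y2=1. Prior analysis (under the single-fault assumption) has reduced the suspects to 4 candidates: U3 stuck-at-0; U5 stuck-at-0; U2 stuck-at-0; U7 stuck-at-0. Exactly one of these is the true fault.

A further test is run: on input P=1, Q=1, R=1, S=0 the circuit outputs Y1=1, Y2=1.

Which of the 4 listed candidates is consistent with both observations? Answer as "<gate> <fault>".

Evaluate each candidate on input P=1, Q=1, R=1, S=0:
  U3 stuck-at-0: U1=0, U2=0, U3=0 [stuck-at-0], U4=0, U5=0, U6=1, U7=1, U8=0 → Y1=1, Y2=0 — eliminated
  U5 stuck-at-0: U1=0, U2=0, U3=1, U4=0, U5=0 [stuck-at-0], U6=1, U7=1, U8=0 → Y1=1, Y2=0 — eliminated
  U2 stuck-at-0: U1=0, U2=0 [stuck-at-0], U3=1, U4=0, U5=1, U6=1, U7=1, U8=1 → Y1=1, Y2=1 — matches
  U7 stuck-at-0: U1=0, U2=0, U3=1, U4=0, U5=1, U6=1, U7=0 [stuck-at-0], U8=0 → Y1=1, Y2=0 — eliminated
Only U2 stuck-at-0 reproduces the observed Y1=1, Y2=1.

U2 stuck-at-0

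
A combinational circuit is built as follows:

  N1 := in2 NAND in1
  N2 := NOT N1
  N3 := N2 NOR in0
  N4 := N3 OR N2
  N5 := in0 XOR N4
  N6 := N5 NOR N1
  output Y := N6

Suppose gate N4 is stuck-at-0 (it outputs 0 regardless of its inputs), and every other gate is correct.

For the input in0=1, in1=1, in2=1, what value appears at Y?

0

Propagate with N4 forced: N1=0, N2=1, N3=0, N4=0 [stuck-at-0], N5=1, N6=0.
So Y = 0. (Without the fault it would be 1.)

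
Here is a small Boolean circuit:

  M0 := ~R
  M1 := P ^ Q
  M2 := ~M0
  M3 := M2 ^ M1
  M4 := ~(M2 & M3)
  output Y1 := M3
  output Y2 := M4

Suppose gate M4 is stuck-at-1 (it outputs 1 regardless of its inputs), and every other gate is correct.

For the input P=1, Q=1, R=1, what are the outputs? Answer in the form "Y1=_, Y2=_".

Y1=1, Y2=1

Propagate with M4 forced: M0=0, M1=0, M2=1, M3=1, M4=1 [stuck-at-1].
So the outputs are Y1=1, Y2=1. (Without the fault they would be Y1=1, Y2=0.)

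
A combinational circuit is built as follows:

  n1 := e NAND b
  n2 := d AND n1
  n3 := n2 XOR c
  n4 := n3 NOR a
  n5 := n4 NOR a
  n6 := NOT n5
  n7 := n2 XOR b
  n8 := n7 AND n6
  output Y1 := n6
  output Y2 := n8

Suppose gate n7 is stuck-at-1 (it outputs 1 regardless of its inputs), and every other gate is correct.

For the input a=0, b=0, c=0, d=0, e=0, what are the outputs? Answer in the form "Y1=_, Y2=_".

Y1=1, Y2=1

Propagate with n7 forced: n1=1, n2=0, n3=0, n4=1, n5=0, n6=1, n7=1 [stuck-at-1], n8=1.
So the outputs are Y1=1, Y2=1. (Without the fault they would be Y1=1, Y2=0.)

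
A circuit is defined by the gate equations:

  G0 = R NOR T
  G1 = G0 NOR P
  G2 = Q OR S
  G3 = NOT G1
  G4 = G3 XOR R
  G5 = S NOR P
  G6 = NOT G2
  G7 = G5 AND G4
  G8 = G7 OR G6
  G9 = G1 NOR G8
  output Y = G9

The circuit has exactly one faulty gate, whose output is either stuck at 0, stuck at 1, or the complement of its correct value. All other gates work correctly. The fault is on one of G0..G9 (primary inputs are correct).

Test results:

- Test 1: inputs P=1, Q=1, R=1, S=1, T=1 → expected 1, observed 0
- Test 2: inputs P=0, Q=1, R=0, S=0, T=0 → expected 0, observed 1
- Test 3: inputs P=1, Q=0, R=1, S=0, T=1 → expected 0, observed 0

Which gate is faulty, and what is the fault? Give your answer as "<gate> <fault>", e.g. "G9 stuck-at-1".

G7 inverted output

Fault-free values for test 1 (P=1, Q=1, R=1, S=1, T=1): G0=0, G1=0, G2=1, G3=1, G4=0, G5=0, G6=0, G7=0, G8=0, G9=1, giving Y=1. Observed 0.
Test 1: faults giving observed 0 are {G1 stuck-at-1, G1 inverted output, G2 stuck-at-0, G2 inverted output, G6 stuck-at-1, G6 inverted output, G7 stuck-at-1, G7 inverted output, G8 stuck-at-1, G8 inverted output, G9 stuck-at-0, G9 inverted output}.
Test 2 (P=0, Q=1, R=0, S=0, T=0): fault-free G0=1, G1=0, G2=1, G3=1, G4=1, G5=1, G6=0, G7=1, G8=1, G9=0 → 0; observed 1. Eliminates G1 stuck-at-1, G1 inverted output, G2 stuck-at-0, G2 inverted output, G6 stuck-at-1, G6 inverted output, G7 stuck-at-1, G8 stuck-at-1, G9 stuck-at-0.
Test 3 (P=1, Q=0, R=1, S=0, T=1): fault-free G0=0, G1=0, G2=0, G3=1, G4=0, G5=0, G6=1, G7=0, G8=1, G9=0 → 0; observed 0. Eliminates G8 inverted output, G9 inverted output.
Only G7 inverted output is consistent with every test.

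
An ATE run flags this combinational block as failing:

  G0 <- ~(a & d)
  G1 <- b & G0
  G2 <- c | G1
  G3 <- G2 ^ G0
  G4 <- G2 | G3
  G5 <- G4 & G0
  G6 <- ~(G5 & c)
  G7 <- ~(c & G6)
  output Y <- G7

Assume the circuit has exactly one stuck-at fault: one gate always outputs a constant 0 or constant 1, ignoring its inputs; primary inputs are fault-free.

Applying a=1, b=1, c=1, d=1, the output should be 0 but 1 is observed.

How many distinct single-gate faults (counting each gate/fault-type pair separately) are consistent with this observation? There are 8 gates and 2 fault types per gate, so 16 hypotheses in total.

4

Fault-free: G0=0, G1=0, G2=1, G3=1, G4=1, G5=0, G6=1, G7=0 → 0. Observed 1.
  G0: stuck-at-1 ✓; others ✗
  G1: none of the 2 fault types match ✗
  G2: none of the 2 fault types match ✗
  G3: none of the 2 fault types match ✗
  G4: none of the 2 fault types match ✗
  G5: stuck-at-1 ✓; others ✗
  G6: stuck-at-0 ✓; others ✗
  G7: stuck-at-1 ✓; others ✗
Consistent faults: {G0 stuck-at-1, G5 stuck-at-1, G6 stuck-at-0, G7 stuck-at-1} — 4 in all.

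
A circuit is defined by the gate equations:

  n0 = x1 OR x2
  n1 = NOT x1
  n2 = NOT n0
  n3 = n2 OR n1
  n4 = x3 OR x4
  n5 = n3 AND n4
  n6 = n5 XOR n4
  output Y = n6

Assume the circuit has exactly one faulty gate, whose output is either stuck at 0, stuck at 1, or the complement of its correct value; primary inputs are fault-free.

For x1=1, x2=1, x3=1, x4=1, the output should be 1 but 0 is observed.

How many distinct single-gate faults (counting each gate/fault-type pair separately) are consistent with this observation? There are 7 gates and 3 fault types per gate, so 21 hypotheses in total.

14

Fault-free: n0=1, n1=0, n2=0, n3=0, n4=1, n5=0, n6=1 → 1. Observed 0.
  n0: stuck-at-0, inverted output ✓; others ✗
  n1: stuck-at-1, inverted output ✓; others ✗
  n2: stuck-at-1, inverted output ✓; others ✗
  n3: stuck-at-1, inverted output ✓; others ✗
  n4: stuck-at-0, inverted output ✓; others ✗
  n5: stuck-at-1, inverted output ✓; others ✗
  n6: stuck-at-0, inverted output ✓; others ✗
Consistent faults: {n0 stuck-at-0, n0 inverted output, n1 stuck-at-1, n1 inverted output, n2 stuck-at-1, n2 inverted output, n3 stuck-at-1, n3 inverted output, n4 stuck-at-0, n4 inverted output, n5 stuck-at-1, n5 inverted output, n6 stuck-at-0, n6 inverted output} — 14 in all.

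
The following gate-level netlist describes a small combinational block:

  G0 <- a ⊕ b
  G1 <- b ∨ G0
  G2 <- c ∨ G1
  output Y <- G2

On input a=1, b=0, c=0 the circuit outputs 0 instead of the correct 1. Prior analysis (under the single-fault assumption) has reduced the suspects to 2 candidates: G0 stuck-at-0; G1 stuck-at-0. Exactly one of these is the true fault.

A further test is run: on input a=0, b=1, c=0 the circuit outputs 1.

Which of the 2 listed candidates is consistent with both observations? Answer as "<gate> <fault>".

Evaluate each candidate on input a=0, b=1, c=0:
  G0 stuck-at-0: G0=0 [stuck-at-0], G1=1, G2=1 → 1 — matches
  G1 stuck-at-0: G0=1, G1=0 [stuck-at-0], G2=0 → 0 — eliminated
Only G0 stuck-at-0 reproduces the observed 1.

G0 stuck-at-0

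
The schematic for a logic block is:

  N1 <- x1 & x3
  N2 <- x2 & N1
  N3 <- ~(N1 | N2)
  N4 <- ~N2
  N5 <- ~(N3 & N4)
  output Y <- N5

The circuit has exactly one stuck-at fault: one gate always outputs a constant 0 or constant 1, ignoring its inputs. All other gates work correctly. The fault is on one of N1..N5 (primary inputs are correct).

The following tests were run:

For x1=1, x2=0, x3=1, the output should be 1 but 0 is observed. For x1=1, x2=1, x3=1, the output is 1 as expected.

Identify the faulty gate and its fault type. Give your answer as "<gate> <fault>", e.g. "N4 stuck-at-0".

Fault-free values for test 1 (x1=1, x2=0, x3=1): N1=1, N2=0, N3=0, N4=1, N5=1, giving Y=1. Observed 0.
Test 1: faults giving observed 0 are {N1 stuck-at-0, N3 stuck-at-1, N5 stuck-at-0}.
Test 2 (x1=1, x2=1, x3=1): fault-free N1=1, N2=1, N3=0, N4=0, N5=1 → 1; observed 1. Eliminates N1 stuck-at-0, N5 stuck-at-0.
Only N3 stuck-at-1 is consistent with every test.

N3 stuck-at-1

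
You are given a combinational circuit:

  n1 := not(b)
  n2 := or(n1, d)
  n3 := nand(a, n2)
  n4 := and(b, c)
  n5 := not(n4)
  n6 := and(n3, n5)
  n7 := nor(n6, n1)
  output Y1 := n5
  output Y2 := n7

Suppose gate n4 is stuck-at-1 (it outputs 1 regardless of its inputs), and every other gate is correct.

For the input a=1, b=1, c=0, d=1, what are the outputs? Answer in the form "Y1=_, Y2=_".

Y1=0, Y2=1

Propagate with n4 forced: n1=0, n2=1, n3=0, n4=1 [stuck-at-1], n5=0, n6=0, n7=1.
So the outputs are Y1=0, Y2=1. (Without the fault they would be Y1=1, Y2=1.)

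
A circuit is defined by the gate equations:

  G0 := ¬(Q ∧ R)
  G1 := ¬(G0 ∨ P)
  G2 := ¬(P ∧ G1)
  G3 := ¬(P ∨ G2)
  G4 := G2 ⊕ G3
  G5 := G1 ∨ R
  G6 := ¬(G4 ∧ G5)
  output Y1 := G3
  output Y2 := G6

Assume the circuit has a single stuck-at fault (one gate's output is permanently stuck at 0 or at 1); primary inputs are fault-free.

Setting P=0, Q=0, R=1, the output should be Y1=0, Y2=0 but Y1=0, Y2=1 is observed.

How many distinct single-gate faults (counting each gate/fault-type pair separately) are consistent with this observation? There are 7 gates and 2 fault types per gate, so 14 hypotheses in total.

3

Fault-free: G0=1, G1=0, G2=1, G3=0, G4=1, G5=1, G6=0 → Y1=0, Y2=0. Observed Y1=0, Y2=1.
  G0 stuck-at-0: output Y1=0, Y2=0 ✗
  G0 stuck-at-1: output Y1=0, Y2=0 ✗
  G1 stuck-at-0: output Y1=0, Y2=0 ✗
  G1 stuck-at-1: output Y1=0, Y2=0 ✗
  G2 stuck-at-0: output Y1=1, Y2=0 ✗
  G2 stuck-at-1: output Y1=0, Y2=0 ✗
  G3 stuck-at-0: output Y1=0, Y2=0 ✗
  G3 stuck-at-1: output Y1=1, Y2=1 ✗
  G4 stuck-at-0: output Y1=0, Y2=1 ✓
  G4 stuck-at-1: output Y1=0, Y2=0 ✗
  G5 stuck-at-0: output Y1=0, Y2=1 ✓
  G5 stuck-at-1: output Y1=0, Y2=0 ✗
  G6 stuck-at-0: output Y1=0, Y2=0 ✗
  G6 stuck-at-1: output Y1=0, Y2=1 ✓
Consistent faults: {G4 stuck-at-0, G5 stuck-at-0, G6 stuck-at-1} — 3 in all.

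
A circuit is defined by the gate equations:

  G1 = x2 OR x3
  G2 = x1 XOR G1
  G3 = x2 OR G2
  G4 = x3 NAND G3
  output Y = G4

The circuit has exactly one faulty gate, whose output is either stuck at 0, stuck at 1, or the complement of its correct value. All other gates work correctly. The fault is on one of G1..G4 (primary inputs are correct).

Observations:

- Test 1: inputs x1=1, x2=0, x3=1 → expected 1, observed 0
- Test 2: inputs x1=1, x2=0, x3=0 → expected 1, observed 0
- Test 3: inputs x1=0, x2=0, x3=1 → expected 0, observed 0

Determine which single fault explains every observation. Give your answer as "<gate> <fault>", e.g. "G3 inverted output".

Fault-free values for test 1 (x1=1, x2=0, x3=1): G1=1, G2=0, G3=0, G4=1, giving Y=1. Observed 0.
Test 1: faults giving observed 0 are {G1 stuck-at-0, G1 inverted output, G2 stuck-at-1, G2 inverted output, G3 stuck-at-1, G3 inverted output, G4 stuck-at-0, G4 inverted output}.
Test 2 (x1=1, x2=0, x3=0): fault-free G1=0, G2=1, G3=1, G4=1 → 1; observed 0. Eliminates G1 stuck-at-0, G1 inverted output, G2 stuck-at-1, G2 inverted output, G3 stuck-at-1, G3 inverted output.
Test 3 (x1=0, x2=0, x3=1): fault-free G1=1, G2=1, G3=1, G4=0 → 0; observed 0. Eliminates G4 inverted output.
Only G4 stuck-at-0 is consistent with every test.

G4 stuck-at-0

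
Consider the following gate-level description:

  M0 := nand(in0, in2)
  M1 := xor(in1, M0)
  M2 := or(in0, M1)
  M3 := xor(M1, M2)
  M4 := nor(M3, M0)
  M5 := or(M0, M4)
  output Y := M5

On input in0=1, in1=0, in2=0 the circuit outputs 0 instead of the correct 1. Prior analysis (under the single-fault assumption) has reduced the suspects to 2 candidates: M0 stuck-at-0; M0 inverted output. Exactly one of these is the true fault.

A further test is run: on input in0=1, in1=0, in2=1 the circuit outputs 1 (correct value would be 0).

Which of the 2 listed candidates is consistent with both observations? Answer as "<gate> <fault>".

Evaluate each candidate on input in0=1, in1=0, in2=1:
  M0 stuck-at-0: M0=0 [stuck-at-0], M1=0, M2=1, M3=1, M4=0, M5=0 → 0 — eliminated
  M0 inverted output: M0=1 [inverted output], M1=1, M2=1, M3=0, M4=0, M5=1 → 1 — matches
Only M0 inverted output reproduces the observed 1.

M0 inverted output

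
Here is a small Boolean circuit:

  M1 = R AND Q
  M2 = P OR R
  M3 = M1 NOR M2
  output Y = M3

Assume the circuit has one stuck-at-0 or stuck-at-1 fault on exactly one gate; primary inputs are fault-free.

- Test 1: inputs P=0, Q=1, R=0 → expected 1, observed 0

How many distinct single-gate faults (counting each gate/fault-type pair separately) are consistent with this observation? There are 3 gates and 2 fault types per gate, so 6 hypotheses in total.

3

Fault-free: M1=0, M2=0, M3=1 → 1. Observed 0.
  M1 stuck-at-0: output 1 ✗
  M1 stuck-at-1: output 0 ✓
  M2 stuck-at-0: output 1 ✗
  M2 stuck-at-1: output 0 ✓
  M3 stuck-at-0: output 0 ✓
  M3 stuck-at-1: output 1 ✗
Consistent faults: {M1 stuck-at-1, M2 stuck-at-1, M3 stuck-at-0} — 3 in all.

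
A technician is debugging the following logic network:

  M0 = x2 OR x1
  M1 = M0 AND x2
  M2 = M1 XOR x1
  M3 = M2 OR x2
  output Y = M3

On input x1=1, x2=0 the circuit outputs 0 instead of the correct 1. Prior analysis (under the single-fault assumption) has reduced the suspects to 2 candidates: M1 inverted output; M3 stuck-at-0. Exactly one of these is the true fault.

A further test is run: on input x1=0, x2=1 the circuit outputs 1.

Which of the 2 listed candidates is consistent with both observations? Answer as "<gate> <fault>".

M1 inverted output

Evaluate each candidate on input x1=0, x2=1:
  M1 inverted output: M0=1, M1=0 [inverted output], M2=0, M3=1 → 1 — matches
  M3 stuck-at-0: M0=1, M1=1, M2=1, M3=0 [stuck-at-0] → 0 — eliminated
Only M1 inverted output reproduces the observed 1.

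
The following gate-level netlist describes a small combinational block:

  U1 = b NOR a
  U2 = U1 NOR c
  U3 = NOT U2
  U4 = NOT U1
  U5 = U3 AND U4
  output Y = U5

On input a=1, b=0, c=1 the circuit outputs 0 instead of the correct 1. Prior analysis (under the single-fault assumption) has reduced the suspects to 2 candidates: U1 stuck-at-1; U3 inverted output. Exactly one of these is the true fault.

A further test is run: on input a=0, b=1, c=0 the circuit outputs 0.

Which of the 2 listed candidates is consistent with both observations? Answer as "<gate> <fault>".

U1 stuck-at-1

Evaluate each candidate on input a=0, b=1, c=0:
  U1 stuck-at-1: U1=1 [stuck-at-1], U2=0, U3=1, U4=0, U5=0 → 0 — matches
  U3 inverted output: U1=0, U2=1, U3=1 [inverted output], U4=1, U5=1 → 1 — eliminated
Only U1 stuck-at-1 reproduces the observed 0.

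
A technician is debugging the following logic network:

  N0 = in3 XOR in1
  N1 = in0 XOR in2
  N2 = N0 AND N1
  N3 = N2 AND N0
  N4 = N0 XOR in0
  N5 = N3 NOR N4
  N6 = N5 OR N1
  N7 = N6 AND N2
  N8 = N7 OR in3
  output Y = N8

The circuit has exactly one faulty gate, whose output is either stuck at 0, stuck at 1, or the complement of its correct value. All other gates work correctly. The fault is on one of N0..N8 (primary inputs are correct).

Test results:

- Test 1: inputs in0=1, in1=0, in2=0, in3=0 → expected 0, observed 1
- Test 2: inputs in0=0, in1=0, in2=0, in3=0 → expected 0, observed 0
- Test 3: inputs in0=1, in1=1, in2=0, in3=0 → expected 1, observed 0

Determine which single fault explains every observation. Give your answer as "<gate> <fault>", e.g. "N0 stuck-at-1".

N0 inverted output

Fault-free values for test 1 (in0=1, in1=0, in2=0, in3=0): N0=0, N1=1, N2=0, N3=0, N4=1, N5=0, N6=1, N7=0, N8=0, giving Y=0. Observed 1.
Test 1: faults giving observed 1 are {N0 stuck-at-1, N0 inverted output, N2 stuck-at-1, N2 inverted output, N7 stuck-at-1, N7 inverted output, N8 stuck-at-1, N8 inverted output}.
Test 2 (in0=0, in1=0, in2=0, in3=0): fault-free N0=0, N1=0, N2=0, N3=0, N4=0, N5=1, N6=1, N7=0, N8=0 → 0; observed 0. Eliminates N2 stuck-at-1, N2 inverted output, N7 stuck-at-1, N7 inverted output, N8 stuck-at-1, N8 inverted output.
Test 3 (in0=1, in1=1, in2=0, in3=0): fault-free N0=1, N1=1, N2=1, N3=1, N4=0, N5=0, N6=1, N7=1, N8=1 → 1; observed 0. Eliminates N0 stuck-at-1.
Only N0 inverted output is consistent with every test.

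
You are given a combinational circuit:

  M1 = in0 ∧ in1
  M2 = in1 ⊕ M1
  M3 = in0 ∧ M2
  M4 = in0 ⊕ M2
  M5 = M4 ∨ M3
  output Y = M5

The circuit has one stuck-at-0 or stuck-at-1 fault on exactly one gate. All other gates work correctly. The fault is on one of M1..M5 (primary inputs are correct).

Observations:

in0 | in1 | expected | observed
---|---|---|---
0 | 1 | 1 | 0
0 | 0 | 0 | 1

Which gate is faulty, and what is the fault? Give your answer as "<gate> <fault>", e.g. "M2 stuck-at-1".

Fault-free values for test 1 (in0=0, in1=1): M1=0, M2=1, M3=0, M4=1, M5=1, giving Y=1. Observed 0.
Test 1: faults giving observed 0 are {M1 stuck-at-1, M2 stuck-at-0, M4 stuck-at-0, M5 stuck-at-0}.
Test 2 (in0=0, in1=0): fault-free M1=0, M2=0, M3=0, M4=0, M5=0 → 0; observed 1. Eliminates M2 stuck-at-0, M4 stuck-at-0, M5 stuck-at-0.
Only M1 stuck-at-1 is consistent with every test.

M1 stuck-at-1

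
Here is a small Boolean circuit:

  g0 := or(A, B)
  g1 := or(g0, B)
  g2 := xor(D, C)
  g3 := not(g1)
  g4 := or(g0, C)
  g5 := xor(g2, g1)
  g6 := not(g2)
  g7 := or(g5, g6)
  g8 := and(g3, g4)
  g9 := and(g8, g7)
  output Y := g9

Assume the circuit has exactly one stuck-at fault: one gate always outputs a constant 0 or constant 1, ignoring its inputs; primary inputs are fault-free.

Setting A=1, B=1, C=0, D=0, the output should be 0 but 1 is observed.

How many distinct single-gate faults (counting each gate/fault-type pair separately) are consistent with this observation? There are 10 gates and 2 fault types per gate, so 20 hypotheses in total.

Fault-free: g0=1, g1=1, g2=0, g3=0, g4=1, g5=1, g6=1, g7=1, g8=0, g9=0 → 0. Observed 1.
  g0: none of the 2 fault types match ✗
  g1: stuck-at-0 ✓; others ✗
  g2: none of the 2 fault types match ✗
  g3: stuck-at-1 ✓; others ✗
  g4: none of the 2 fault types match ✗
  g5: none of the 2 fault types match ✗
  g6: none of the 2 fault types match ✗
  g7: none of the 2 fault types match ✗
  g8: stuck-at-1 ✓; others ✗
  g9: stuck-at-1 ✓; others ✗
Consistent faults: {g1 stuck-at-0, g3 stuck-at-1, g8 stuck-at-1, g9 stuck-at-1} — 4 in all.

4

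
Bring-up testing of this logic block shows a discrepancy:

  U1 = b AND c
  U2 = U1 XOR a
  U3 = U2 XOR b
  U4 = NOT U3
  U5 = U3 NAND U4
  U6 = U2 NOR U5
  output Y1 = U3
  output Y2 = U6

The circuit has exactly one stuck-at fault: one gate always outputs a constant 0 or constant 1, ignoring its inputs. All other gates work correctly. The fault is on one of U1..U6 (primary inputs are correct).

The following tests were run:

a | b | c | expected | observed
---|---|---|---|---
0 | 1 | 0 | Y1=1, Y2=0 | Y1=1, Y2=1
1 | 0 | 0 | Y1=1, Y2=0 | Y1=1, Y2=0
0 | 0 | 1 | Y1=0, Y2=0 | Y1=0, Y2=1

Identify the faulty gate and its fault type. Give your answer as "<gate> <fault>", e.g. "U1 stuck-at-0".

U5 stuck-at-0

Fault-free values for test 1 (a=0, b=1, c=0): U1=0, U2=0, U3=1, U4=0, U5=1, U6=0, giving Y1=1, Y2=0. Observed Y1=1, Y2=1.
Test 1: faults giving observed Y1=1, Y2=1 are {U4 stuck-at-1, U5 stuck-at-0, U6 stuck-at-1}.
Test 2 (a=1, b=0, c=0): fault-free U1=0, U2=1, U3=1, U4=0, U5=1, U6=0 → Y1=1, Y2=0; observed Y1=1, Y2=0. Eliminates U6 stuck-at-1.
Test 3 (a=0, b=0, c=1): fault-free U1=0, U2=0, U3=0, U4=1, U5=1, U6=0 → Y1=0, Y2=0; observed Y1=0, Y2=1. Eliminates U4 stuck-at-1.
Only U5 stuck-at-0 is consistent with every test.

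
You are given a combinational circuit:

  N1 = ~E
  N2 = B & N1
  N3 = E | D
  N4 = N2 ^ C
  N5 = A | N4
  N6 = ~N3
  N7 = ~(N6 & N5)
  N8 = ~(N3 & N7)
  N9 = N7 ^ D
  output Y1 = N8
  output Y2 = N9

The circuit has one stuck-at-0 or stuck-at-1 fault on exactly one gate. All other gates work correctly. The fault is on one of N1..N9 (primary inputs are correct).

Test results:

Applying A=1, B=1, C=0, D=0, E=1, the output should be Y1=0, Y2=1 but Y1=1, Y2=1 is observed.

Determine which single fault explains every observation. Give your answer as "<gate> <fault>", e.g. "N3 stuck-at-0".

Fault-free values for test 1 (A=1, B=1, C=0, D=0, E=1): N1=0, N2=0, N3=1, N4=0, N5=1, N6=0, N7=1, N8=0, N9=1, giving Y1=0, Y2=1. Observed Y1=1, Y2=1.
Test 1: faults giving observed Y1=1, Y2=1 are {N8 stuck-at-1}.
Only N8 stuck-at-1 is consistent with every test.

N8 stuck-at-1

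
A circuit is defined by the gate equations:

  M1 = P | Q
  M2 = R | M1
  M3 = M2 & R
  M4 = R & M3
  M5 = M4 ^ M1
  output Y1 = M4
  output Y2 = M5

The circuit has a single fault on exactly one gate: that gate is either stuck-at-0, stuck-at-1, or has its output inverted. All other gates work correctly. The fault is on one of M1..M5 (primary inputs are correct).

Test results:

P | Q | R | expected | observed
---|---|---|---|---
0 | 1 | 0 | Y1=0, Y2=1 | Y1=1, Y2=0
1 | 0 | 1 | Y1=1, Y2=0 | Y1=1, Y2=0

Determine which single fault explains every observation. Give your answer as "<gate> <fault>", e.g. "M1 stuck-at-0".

M4 stuck-at-1

Fault-free values for test 1 (P=0, Q=1, R=0): M1=1, M2=1, M3=0, M4=0, M5=1, giving Y1=0, Y2=1. Observed Y1=1, Y2=0.
Test 1: faults giving observed Y1=1, Y2=0 are {M4 stuck-at-1, M4 inverted output}.
Test 2 (P=1, Q=0, R=1): fault-free M1=1, M2=1, M3=1, M4=1, M5=0 → Y1=1, Y2=0; observed Y1=1, Y2=0. Eliminates M4 inverted output.
Only M4 stuck-at-1 is consistent with every test.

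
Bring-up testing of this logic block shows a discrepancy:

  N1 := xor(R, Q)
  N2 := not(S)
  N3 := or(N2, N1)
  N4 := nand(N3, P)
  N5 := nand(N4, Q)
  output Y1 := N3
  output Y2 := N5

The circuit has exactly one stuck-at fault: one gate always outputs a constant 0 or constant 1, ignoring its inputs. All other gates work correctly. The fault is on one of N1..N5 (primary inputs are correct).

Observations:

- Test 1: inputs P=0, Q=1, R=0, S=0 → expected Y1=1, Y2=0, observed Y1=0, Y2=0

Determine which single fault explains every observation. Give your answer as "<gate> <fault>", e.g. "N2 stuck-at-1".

N3 stuck-at-0

Fault-free values for test 1 (P=0, Q=1, R=0, S=0): N1=1, N2=1, N3=1, N4=1, N5=0, giving Y1=1, Y2=0. Observed Y1=0, Y2=0.
Test 1: faults giving observed Y1=0, Y2=0 are {N3 stuck-at-0}.
Only N3 stuck-at-0 is consistent with every test.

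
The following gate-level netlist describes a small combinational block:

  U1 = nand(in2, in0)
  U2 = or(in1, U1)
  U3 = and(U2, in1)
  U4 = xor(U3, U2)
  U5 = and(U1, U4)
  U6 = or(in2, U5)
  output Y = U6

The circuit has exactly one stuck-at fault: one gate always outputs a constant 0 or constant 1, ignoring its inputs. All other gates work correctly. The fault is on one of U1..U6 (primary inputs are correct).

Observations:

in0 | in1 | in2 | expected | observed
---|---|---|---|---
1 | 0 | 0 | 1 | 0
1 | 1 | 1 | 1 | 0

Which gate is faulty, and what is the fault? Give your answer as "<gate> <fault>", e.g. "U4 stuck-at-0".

Fault-free values for test 1 (in0=1, in1=0, in2=0): U1=1, U2=1, U3=0, U4=1, U5=1, U6=1, giving Y=1. Observed 0.
Test 1: faults giving observed 0 are {U1 stuck-at-0, U2 stuck-at-0, U3 stuck-at-1, U4 stuck-at-0, U5 stuck-at-0, U6 stuck-at-0}.
Test 2 (in0=1, in1=1, in2=1): fault-free U1=0, U2=1, U3=1, U4=0, U5=0, U6=1 → 1; observed 0. Eliminates U1 stuck-at-0, U2 stuck-at-0, U3 stuck-at-1, U4 stuck-at-0, U5 stuck-at-0.
Only U6 stuck-at-0 is consistent with every test.

U6 stuck-at-0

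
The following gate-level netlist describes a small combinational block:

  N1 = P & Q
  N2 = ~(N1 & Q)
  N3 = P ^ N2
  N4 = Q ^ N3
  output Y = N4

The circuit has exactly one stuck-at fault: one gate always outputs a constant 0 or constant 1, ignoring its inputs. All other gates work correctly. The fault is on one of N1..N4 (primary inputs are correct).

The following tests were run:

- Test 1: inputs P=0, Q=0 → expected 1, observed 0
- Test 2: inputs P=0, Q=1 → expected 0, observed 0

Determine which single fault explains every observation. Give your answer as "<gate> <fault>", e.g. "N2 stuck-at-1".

Fault-free values for test 1 (P=0, Q=0): N1=0, N2=1, N3=1, N4=1, giving Y=1. Observed 0.
Test 1: faults giving observed 0 are {N2 stuck-at-0, N3 stuck-at-0, N4 stuck-at-0}.
Test 2 (P=0, Q=1): fault-free N1=0, N2=1, N3=1, N4=0 → 0; observed 0. Eliminates N2 stuck-at-0, N3 stuck-at-0.
Only N4 stuck-at-0 is consistent with every test.

N4 stuck-at-0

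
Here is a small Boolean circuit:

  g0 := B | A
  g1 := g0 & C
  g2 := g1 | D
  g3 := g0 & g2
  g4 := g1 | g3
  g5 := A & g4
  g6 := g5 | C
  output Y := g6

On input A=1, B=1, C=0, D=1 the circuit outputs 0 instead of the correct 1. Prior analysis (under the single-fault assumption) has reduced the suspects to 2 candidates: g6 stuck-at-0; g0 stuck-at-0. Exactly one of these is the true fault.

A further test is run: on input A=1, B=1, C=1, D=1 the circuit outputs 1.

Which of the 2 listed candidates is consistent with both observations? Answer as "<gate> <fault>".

g0 stuck-at-0

Evaluate each candidate on input A=1, B=1, C=1, D=1:
  g6 stuck-at-0: g0=1, g1=1, g2=1, g3=1, g4=1, g5=1, g6=0 [stuck-at-0] → 0 — eliminated
  g0 stuck-at-0: g0=0 [stuck-at-0], g1=0, g2=1, g3=0, g4=0, g5=0, g6=1 → 1 — matches
Only g0 stuck-at-0 reproduces the observed 1.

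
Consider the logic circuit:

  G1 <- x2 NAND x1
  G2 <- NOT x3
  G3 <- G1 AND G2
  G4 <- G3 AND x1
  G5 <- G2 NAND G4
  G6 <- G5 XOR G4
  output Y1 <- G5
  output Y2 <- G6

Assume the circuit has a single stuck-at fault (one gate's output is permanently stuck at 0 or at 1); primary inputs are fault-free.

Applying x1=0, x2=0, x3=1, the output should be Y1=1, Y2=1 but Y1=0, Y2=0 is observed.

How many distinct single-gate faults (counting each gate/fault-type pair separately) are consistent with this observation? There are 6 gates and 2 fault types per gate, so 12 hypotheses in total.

1

Fault-free: G1=1, G2=0, G3=0, G4=0, G5=1, G6=1 → Y1=1, Y2=1. Observed Y1=0, Y2=0.
  G1 stuck-at-0: output Y1=1, Y2=1 ✗
  G1 stuck-at-1: output Y1=1, Y2=1 ✗
  G2 stuck-at-0: output Y1=1, Y2=1 ✗
  G2 stuck-at-1: output Y1=1, Y2=1 ✗
  G3 stuck-at-0: output Y1=1, Y2=1 ✗
  G3 stuck-at-1: output Y1=1, Y2=1 ✗
  G4 stuck-at-0: output Y1=1, Y2=1 ✗
  G4 stuck-at-1: output Y1=1, Y2=0 ✗
  G5 stuck-at-0: output Y1=0, Y2=0 ✓
  G5 stuck-at-1: output Y1=1, Y2=1 ✗
  G6 stuck-at-0: output Y1=1, Y2=0 ✗
  G6 stuck-at-1: output Y1=1, Y2=1 ✗
Consistent faults: {G5 stuck-at-0} — 1 in all.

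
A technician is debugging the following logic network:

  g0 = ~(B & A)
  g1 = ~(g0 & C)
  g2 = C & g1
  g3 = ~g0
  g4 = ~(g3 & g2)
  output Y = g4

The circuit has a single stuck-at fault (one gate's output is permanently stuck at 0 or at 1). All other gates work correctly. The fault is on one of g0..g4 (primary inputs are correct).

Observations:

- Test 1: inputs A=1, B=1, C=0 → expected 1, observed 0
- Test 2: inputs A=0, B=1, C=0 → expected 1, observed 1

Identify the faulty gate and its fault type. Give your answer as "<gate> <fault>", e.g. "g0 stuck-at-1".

Fault-free values for test 1 (A=1, B=1, C=0): g0=0, g1=1, g2=0, g3=1, g4=1, giving Y=1. Observed 0.
Test 1: faults giving observed 0 are {g2 stuck-at-1, g4 stuck-at-0}.
Test 2 (A=0, B=1, C=0): fault-free g0=1, g1=1, g2=0, g3=0, g4=1 → 1; observed 1. Eliminates g4 stuck-at-0.
Only g2 stuck-at-1 is consistent with every test.

g2 stuck-at-1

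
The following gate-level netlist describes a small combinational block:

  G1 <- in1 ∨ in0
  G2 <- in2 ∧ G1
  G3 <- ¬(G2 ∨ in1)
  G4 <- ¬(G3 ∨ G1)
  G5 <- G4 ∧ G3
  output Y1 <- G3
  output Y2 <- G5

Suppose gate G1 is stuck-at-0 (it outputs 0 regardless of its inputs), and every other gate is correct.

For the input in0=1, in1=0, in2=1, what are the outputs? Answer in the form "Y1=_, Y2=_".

Y1=1, Y2=0

Propagate with G1 forced: G1=0 [stuck-at-0], G2=0, G3=1, G4=0, G5=0.
So the outputs are Y1=1, Y2=0. (Without the fault they would be Y1=0, Y2=0.)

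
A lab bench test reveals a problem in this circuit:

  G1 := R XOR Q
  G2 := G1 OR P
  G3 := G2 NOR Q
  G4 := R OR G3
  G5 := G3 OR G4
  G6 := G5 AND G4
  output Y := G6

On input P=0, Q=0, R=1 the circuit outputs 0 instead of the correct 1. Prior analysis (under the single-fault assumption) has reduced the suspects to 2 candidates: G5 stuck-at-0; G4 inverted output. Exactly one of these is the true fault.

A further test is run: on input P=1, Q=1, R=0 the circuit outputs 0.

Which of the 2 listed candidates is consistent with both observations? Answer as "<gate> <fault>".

Evaluate each candidate on input P=1, Q=1, R=0:
  G5 stuck-at-0: G1=1, G2=1, G3=0, G4=0, G5=0 [stuck-at-0], G6=0 → 0 — matches
  G4 inverted output: G1=1, G2=1, G3=0, G4=1 [inverted output], G5=1, G6=1 → 1 — eliminated
Only G5 stuck-at-0 reproduces the observed 0.

G5 stuck-at-0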